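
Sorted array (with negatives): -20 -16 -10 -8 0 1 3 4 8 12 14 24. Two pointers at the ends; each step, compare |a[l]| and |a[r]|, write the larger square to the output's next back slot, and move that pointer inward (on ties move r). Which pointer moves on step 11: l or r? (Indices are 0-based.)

r

[0,11] |-20|<=|24| out[11]=576 → r--
[0,10] |-20|>|14| out[10]=400 → l++
[1,10] |-16|>|14| out[9]=256 → l++
[2,10] |-10|<=|14| out[8]=196 → r--
[2,9] |-10|<=|12| out[7]=144 → r--
[2,8] |-10|>|8| out[6]=100 → l++
[3,8] |-8|<=|8| out[5]=64 → r--
[3,7] |-8|>|4| out[4]=64 → l++
[4,7] |0|<=|4| out[3]=16 → r--
[4,6] |0|<=|3| out[2]=9 → r--
[4,5] |0|<=|1| out[1]=1 → r--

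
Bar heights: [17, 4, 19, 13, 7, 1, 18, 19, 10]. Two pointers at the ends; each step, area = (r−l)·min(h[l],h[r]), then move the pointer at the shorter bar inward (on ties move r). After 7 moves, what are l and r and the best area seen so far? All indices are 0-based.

[0,8] min(17,10)*8=80 best=80 * → r--
[0,7] min(17,19)*7=119 best=119 * → l++
[1,7] min(4,19)*6=24 best=119 → l++
[2,7] min(19,19)*5=95 best=119 → r--
[2,6] min(19,18)*4=72 best=119 → r--
[2,5] min(19,1)*3=3 best=119 → r--
[2,4] min(19,7)*2=14 best=119 → r--

l=2, r=3, best area=119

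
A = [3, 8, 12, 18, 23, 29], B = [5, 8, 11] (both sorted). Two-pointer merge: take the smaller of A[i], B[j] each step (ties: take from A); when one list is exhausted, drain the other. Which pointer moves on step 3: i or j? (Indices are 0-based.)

i

i=0 j=0: A[i]=3<=B[j]=5 take 3, i++
i=1 j=0: A[i]=8>B[j]=5 take 5, j++
i=1 j=1: A[i]=8<=B[j]=8 take 8, i++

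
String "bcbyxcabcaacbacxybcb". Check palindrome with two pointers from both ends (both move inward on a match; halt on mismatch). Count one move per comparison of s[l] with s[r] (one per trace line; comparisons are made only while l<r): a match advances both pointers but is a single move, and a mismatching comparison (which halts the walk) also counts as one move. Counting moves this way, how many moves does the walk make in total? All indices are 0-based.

[0,19] 'b'=='b' → l++,r--
[1,18] 'c'=='c' → l++,r--
[2,17] 'b'=='b' → l++,r--
[3,16] 'y'=='y' → l++,r--
[4,15] 'x'=='x' → l++,r--
[5,14] 'c'=='c' → l++,r--
[6,13] 'a'=='a' → l++,r--
[7,12] 'b'=='b' → l++,r--
[8,11] 'c'=='c' → l++,r--
[9,10] 'a'=='a' → l++,r--

10 moves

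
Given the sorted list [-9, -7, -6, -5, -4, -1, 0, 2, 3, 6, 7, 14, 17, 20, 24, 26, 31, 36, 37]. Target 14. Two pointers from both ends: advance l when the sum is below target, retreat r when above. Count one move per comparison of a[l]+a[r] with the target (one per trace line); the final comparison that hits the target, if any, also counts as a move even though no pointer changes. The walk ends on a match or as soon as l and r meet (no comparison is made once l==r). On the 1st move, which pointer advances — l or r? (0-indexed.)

r

[0,18] -9+37=28 >14 → r--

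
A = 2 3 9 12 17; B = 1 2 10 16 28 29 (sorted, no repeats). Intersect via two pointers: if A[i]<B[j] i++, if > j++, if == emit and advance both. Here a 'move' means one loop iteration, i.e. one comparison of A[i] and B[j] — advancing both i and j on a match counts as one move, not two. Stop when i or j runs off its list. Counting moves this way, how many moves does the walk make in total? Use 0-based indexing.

[i=0,j=0] 2>1 → j++
[i=0,j=1] 2==2 emit → i++,j++
[i=1,j=2] 3<10 → i++
[i=2,j=2] 9<10 → i++
[i=3,j=2] 12>10 → j++
[i=3,j=3] 12<16 → i++
[i=4,j=3] 17>16 → j++
[i=4,j=4] 17<28 → i++

8 moves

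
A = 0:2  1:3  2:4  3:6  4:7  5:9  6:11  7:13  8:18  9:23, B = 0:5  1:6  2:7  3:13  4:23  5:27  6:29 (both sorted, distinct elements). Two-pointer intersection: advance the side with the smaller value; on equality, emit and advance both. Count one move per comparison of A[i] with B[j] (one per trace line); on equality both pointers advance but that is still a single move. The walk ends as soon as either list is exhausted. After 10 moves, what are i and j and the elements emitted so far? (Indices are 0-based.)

[i=0,j=0] 2<5 → i++
[i=1,j=0] 3<5 → i++
[i=2,j=0] 4<5 → i++
[i=3,j=0] 6>5 → j++
[i=3,j=1] 6==6 emit → i++,j++
[i=4,j=2] 7==7 emit → i++,j++
[i=5,j=3] 9<13 → i++
[i=6,j=3] 11<13 → i++
[i=7,j=3] 13==13 emit → i++,j++
[i=8,j=4] 18<23 → i++

i=9, j=4, emitted=[6, 7, 13]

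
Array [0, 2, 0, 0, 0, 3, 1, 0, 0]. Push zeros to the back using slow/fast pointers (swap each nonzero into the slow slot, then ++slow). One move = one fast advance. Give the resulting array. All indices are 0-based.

(s=0,f=0) a[fast]=0 → fast++
(s=0,f=1) a[fast]=2≠0 swap→a[0]=2 → slow++,fast++
(s=1,f=2) a[fast]=0 → fast++
(s=1,f=3) a[fast]=0 → fast++
(s=1,f=4) a[fast]=0 → fast++
(s=1,f=5) a[fast]=3≠0 swap→a[1]=3 → slow++,fast++
(s=2,f=6) a[fast]=1≠0 swap→a[2]=1 → slow++,fast++
(s=3,f=7) a[fast]=0 → fast++
(s=3,f=8) a[fast]=0 → fast++

[2, 3, 1, 0, 0, 0, 0, 0, 0]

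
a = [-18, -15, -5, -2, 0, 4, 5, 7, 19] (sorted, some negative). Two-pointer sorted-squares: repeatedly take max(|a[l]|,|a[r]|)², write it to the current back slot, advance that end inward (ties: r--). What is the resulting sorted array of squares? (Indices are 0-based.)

[0, 4, 16, 25, 25, 49, 225, 324, 361]

l=0 r=8: |-18|<=|19| out[8]=361, r--
l=0 r=7: |-18|>|7| out[7]=324, l++
l=1 r=7: |-15|>|7| out[6]=225, l++
l=2 r=7: |-5|<=|7| out[5]=49, r--
l=2 r=6: |-5|<=|5| out[4]=25, r--
l=2 r=5: |-5|>|4| out[3]=25, l++
l=3 r=5: |-2|<=|4| out[2]=16, r--
l=3 r=4: |-2|>|0| out[1]=4, l++
l=4 r=4: |0|<=|0| out[0]=0, r--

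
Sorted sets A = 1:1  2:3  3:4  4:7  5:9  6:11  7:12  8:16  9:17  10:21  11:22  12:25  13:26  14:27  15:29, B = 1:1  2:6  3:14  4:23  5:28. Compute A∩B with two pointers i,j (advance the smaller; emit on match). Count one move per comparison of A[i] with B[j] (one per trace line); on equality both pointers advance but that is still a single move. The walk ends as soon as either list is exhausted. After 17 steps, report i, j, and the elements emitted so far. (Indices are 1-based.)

i=15, j=5, emitted=[1]

[i=1,j=1] 1==1 emit → i++,j++
[i=2,j=2] 3<6 → i++
[i=3,j=2] 4<6 → i++
[i=4,j=2] 7>6 → j++
[i=4,j=3] 7<14 → i++
[i=5,j=3] 9<14 → i++
[i=6,j=3] 11<14 → i++
[i=7,j=3] 12<14 → i++
[i=8,j=3] 16>14 → j++
[i=8,j=4] 16<23 → i++
[i=9,j=4] 17<23 → i++
[i=10,j=4] 21<23 → i++
[i=11,j=4] 22<23 → i++
[i=12,j=4] 25>23 → j++
[i=12,j=5] 25<28 → i++
[i=13,j=5] 26<28 → i++
[i=14,j=5] 27<28 → i++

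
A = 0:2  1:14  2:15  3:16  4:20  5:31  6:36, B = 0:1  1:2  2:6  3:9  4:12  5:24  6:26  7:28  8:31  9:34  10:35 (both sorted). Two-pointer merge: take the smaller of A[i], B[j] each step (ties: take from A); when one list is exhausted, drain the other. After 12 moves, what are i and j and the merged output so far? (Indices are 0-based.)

i=0 j=0: A[i]=2>B[j]=1 take 1, j++
i=0 j=1: A[i]=2<=B[j]=2 take 2, i++
i=1 j=1: A[i]=14>B[j]=2 take 2, j++
i=1 j=2: A[i]=14>B[j]=6 take 6, j++
i=1 j=3: A[i]=14>B[j]=9 take 9, j++
i=1 j=4: A[i]=14>B[j]=12 take 12, j++
i=1 j=5: A[i]=14<=B[j]=24 take 14, i++
i=2 j=5: A[i]=15<=B[j]=24 take 15, i++
i=3 j=5: A[i]=16<=B[j]=24 take 16, i++
i=4 j=5: A[i]=20<=B[j]=24 take 20, i++
i=5 j=5: A[i]=31>B[j]=24 take 24, j++
i=5 j=6: A[i]=31>B[j]=26 take 26, j++

i=5, j=7, merged so far=[1, 2, 2, 6, 9, 12, 14, 15, 16, 20, 24, 26]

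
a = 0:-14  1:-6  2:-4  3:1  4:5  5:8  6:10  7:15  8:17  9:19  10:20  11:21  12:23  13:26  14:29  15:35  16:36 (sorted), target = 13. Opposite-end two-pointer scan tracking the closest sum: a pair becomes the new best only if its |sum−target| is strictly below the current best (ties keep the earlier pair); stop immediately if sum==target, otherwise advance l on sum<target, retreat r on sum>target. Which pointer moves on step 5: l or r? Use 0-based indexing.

l=0 r=16: -14+36=22 d=9 *, r--
l=0 r=15: -14+35=21 d=8 *, r--
l=0 r=14: -14+29=15 d=2 *, r--
l=0 r=13: -14+26=12 d=1 *, l++
l=1 r=13: -6+26=20 d=7, r--

r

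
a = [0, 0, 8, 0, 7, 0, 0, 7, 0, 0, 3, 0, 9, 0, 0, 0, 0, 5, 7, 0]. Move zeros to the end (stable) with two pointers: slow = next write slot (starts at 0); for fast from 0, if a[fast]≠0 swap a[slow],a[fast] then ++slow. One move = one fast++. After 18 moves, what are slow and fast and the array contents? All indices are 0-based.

(s=0,f=0) a[fast]=0 → fast++
(s=0,f=1) a[fast]=0 → fast++
(s=0,f=2) a[fast]=8≠0 swap→a[0]=8 → slow++,fast++
(s=1,f=3) a[fast]=0 → fast++
(s=1,f=4) a[fast]=7≠0 swap→a[1]=7 → slow++,fast++
(s=2,f=5) a[fast]=0 → fast++
(s=2,f=6) a[fast]=0 → fast++
(s=2,f=7) a[fast]=7≠0 swap→a[2]=7 → slow++,fast++
(s=3,f=8) a[fast]=0 → fast++
(s=3,f=9) a[fast]=0 → fast++
(s=3,f=10) a[fast]=3≠0 swap→a[3]=3 → slow++,fast++
(s=4,f=11) a[fast]=0 → fast++
(s=4,f=12) a[fast]=9≠0 swap→a[4]=9 → slow++,fast++
(s=5,f=13) a[fast]=0 → fast++
(s=5,f=14) a[fast]=0 → fast++
(s=5,f=15) a[fast]=0 → fast++
(s=5,f=16) a[fast]=0 → fast++
(s=5,f=17) a[fast]=5≠0 swap→a[5]=5 → slow++,fast++

slow=6, fast=18, a=[8, 7, 7, 3, 9, 5, 0, 0, 0, 0, 0, 0, 0, 0, 0, 0, 0, 0, 7, 0]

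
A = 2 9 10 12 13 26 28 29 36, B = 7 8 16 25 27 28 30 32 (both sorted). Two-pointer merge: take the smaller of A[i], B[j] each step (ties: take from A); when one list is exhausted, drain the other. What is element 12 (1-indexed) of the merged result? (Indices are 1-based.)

merged[12] = 28

i=1 j=1: A[i]=2<=B[j]=7 take 2, i++
i=2 j=1: A[i]=9>B[j]=7 take 7, j++
i=2 j=2: A[i]=9>B[j]=8 take 8, j++
i=2 j=3: A[i]=9<=B[j]=16 take 9, i++
i=3 j=3: A[i]=10<=B[j]=16 take 10, i++
i=4 j=3: A[i]=12<=B[j]=16 take 12, i++
i=5 j=3: A[i]=13<=B[j]=16 take 13, i++
i=6 j=3: A[i]=26>B[j]=16 take 16, j++
i=6 j=4: A[i]=26>B[j]=25 take 25, j++
i=6 j=5: A[i]=26<=B[j]=27 take 26, i++
i=7 j=5: A[i]=28>B[j]=27 take 27, j++
i=7 j=6: A[i]=28<=B[j]=28 take 28, i++
i=8 j=6: A[i]=29>B[j]=28 take 28, j++
i=8 j=7: A[i]=29<=B[j]=30 take 29, i++
i=9 j=7: A[i]=36>B[j]=30 take 30, j++
i=9 j=8: A[i]=36>B[j]=32 take 32, j++
i=9 j=9: B done, take A[i]=36, i++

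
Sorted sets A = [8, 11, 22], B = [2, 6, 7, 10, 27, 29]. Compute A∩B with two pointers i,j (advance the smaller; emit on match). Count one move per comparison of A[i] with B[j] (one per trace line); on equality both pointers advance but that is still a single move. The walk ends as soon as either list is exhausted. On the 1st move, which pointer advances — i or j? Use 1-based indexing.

j

[i=1,j=1] 8>2 → j++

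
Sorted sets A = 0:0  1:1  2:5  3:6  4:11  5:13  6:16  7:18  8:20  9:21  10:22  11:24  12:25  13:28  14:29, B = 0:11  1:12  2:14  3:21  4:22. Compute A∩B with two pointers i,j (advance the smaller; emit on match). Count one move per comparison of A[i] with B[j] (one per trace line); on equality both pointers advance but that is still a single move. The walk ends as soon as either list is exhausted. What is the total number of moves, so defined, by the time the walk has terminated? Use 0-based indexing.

i=0 j=0: 0<11, i++
i=1 j=0: 1<11, i++
i=2 j=0: 5<11, i++
i=3 j=0: 6<11, i++
i=4 j=0: 11==11 emit, i++,j++
i=5 j=1: 13>12, j++
i=5 j=2: 13<14, i++
i=6 j=2: 16>14, j++
i=6 j=3: 16<21, i++
i=7 j=3: 18<21, i++
i=8 j=3: 20<21, i++
i=9 j=3: 21==21 emit, i++,j++
i=10 j=4: 22==22 emit, i++,j++

13 moves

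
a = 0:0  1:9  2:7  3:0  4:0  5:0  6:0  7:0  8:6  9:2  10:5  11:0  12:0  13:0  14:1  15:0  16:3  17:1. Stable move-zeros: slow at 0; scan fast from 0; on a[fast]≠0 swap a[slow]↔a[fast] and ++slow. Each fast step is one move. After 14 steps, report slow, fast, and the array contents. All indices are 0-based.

(s=0,f=0) a[fast]=0 → fast++
(s=0,f=1) a[fast]=9≠0 swap→a[0]=9 → slow++,fast++
(s=1,f=2) a[fast]=7≠0 swap→a[1]=7 → slow++,fast++
(s=2,f=3) a[fast]=0 → fast++
(s=2,f=4) a[fast]=0 → fast++
(s=2,f=5) a[fast]=0 → fast++
(s=2,f=6) a[fast]=0 → fast++
(s=2,f=7) a[fast]=0 → fast++
(s=2,f=8) a[fast]=6≠0 swap→a[2]=6 → slow++,fast++
(s=3,f=9) a[fast]=2≠0 swap→a[3]=2 → slow++,fast++
(s=4,f=10) a[fast]=5≠0 swap→a[4]=5 → slow++,fast++
(s=5,f=11) a[fast]=0 → fast++
(s=5,f=12) a[fast]=0 → fast++
(s=5,f=13) a[fast]=0 → fast++

slow=5, fast=14, a=[9, 7, 6, 2, 5, 0, 0, 0, 0, 0, 0, 0, 0, 0, 1, 0, 3, 1]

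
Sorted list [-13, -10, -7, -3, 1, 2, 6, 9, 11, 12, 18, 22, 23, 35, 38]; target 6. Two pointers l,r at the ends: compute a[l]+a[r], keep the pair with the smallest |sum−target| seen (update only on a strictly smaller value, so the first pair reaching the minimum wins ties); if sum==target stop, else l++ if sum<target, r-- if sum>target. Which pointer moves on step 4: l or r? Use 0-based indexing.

l=0 r=14: -13+38=25 d=19 *, r--
l=0 r=13: -13+35=22 d=16 *, r--
l=0 r=12: -13+23=10 d=4 *, r--
l=0 r=11: -13+22=9 d=3 *, r--

r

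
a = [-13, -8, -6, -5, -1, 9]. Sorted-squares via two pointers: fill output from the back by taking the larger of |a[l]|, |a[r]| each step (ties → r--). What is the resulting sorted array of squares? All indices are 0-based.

l=0 r=5: |-13|>|9| out[5]=169, l++
l=1 r=5: |-8|<=|9| out[4]=81, r--
l=1 r=4: |-8|>|-1| out[3]=64, l++
l=2 r=4: |-6|>|-1| out[2]=36, l++
l=3 r=4: |-5|>|-1| out[1]=25, l++
l=4 r=4: |-1|<=|-1| out[0]=1, r--

[1, 25, 36, 64, 81, 169]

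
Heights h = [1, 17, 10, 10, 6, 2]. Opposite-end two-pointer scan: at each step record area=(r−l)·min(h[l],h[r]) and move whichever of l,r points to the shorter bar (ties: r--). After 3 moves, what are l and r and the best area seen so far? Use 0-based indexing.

l=1, r=3, best area=18

[0,5] min(1,2)*5=5 best=5 * → l++
[1,5] min(17,2)*4=8 best=8 * → r--
[1,4] min(17,6)*3=18 best=18 * → r--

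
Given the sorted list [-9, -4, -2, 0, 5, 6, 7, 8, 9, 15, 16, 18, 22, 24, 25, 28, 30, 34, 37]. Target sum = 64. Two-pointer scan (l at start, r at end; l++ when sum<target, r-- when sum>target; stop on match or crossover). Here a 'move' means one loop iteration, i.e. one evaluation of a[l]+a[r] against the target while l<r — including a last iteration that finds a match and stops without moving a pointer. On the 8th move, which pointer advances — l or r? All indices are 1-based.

l=1 r=19: -9+37=28 <64, l++
l=2 r=19: -4+37=33 <64, l++
l=3 r=19: -2+37=35 <64, l++
l=4 r=19: 0+37=37 <64, l++
l=5 r=19: 5+37=42 <64, l++
l=6 r=19: 6+37=43 <64, l++
l=7 r=19: 7+37=44 <64, l++
l=8 r=19: 8+37=45 <64, l++

l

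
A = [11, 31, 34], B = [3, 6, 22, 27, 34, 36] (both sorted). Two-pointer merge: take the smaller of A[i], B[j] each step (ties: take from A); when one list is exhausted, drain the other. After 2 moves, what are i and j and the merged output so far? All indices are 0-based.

i=0, j=2, merged so far=[3, 6]

i=0 j=0: A[i]=11>B[j]=3 take 3, j++
i=0 j=1: A[i]=11>B[j]=6 take 6, j++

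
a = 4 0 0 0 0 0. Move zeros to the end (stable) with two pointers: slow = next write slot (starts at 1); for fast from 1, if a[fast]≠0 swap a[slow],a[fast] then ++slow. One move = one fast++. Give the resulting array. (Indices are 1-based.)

[4, 0, 0, 0, 0, 0]

(s=1,f=1) a[fast]=4≠0 swap→a[1]=4 → slow++,fast++
(s=2,f=2) a[fast]=0 → fast++
(s=2,f=3) a[fast]=0 → fast++
(s=2,f=4) a[fast]=0 → fast++
(s=2,f=5) a[fast]=0 → fast++
(s=2,f=6) a[fast]=0 → fast++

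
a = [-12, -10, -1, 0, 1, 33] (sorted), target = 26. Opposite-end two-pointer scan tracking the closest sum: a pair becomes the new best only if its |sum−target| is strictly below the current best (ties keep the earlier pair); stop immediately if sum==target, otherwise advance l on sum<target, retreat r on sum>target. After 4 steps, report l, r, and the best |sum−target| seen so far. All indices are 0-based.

l=3, r=4, best |Δ|=3

l=0 r=5: -12+33=21 d=5 *, l++
l=1 r=5: -10+33=23 d=3 *, l++
l=2 r=5: -1+33=32 d=6, r--
l=2 r=4: -1+1=0 d=26, l++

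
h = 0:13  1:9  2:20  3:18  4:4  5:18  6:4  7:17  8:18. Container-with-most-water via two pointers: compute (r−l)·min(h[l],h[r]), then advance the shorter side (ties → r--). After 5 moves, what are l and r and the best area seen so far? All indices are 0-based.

l=2, r=5, best area=108

[0,8] min(13,18)*8=104 best=104 * → l++
[1,8] min(9,18)*7=63 best=104 → l++
[2,8] min(20,18)*6=108 best=108 * → r--
[2,7] min(20,17)*5=85 best=108 → r--
[2,6] min(20,4)*4=16 best=108 → r--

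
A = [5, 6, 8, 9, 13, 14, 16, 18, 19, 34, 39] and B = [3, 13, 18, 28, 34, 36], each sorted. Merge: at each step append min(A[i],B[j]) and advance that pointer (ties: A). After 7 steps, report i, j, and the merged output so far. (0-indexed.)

i=0 j=0: A[i]=5>B[j]=3 take 3, j++
i=0 j=1: A[i]=5<=B[j]=13 take 5, i++
i=1 j=1: A[i]=6<=B[j]=13 take 6, i++
i=2 j=1: A[i]=8<=B[j]=13 take 8, i++
i=3 j=1: A[i]=9<=B[j]=13 take 9, i++
i=4 j=1: A[i]=13<=B[j]=13 take 13, i++
i=5 j=1: A[i]=14>B[j]=13 take 13, j++

i=5, j=2, merged so far=[3, 5, 6, 8, 9, 13, 13]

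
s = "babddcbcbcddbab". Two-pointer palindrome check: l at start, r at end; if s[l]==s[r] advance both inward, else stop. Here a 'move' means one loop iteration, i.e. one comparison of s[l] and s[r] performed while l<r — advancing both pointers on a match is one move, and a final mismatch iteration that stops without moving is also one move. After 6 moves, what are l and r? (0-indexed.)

[0,14] 'b'=='b' → l++,r--
[1,13] 'a'=='a' → l++,r--
[2,12] 'b'=='b' → l++,r--
[3,11] 'd'=='d' → l++,r--
[4,10] 'd'=='d' → l++,r--
[5,9] 'c'=='c' → l++,r--

l=6, r=8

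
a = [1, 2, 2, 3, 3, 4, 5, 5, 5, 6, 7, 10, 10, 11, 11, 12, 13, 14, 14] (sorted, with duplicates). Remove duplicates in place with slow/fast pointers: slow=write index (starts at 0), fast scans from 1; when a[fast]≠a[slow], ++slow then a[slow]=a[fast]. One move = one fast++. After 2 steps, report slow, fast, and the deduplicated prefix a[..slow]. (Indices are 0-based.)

slow=1, fast=3, prefix=[1, 2]

slow=0 fast=1: a[fast]=2≠a[slow]=1 write a[1]=2, slow++,fast++
slow=1 fast=2: a[fast]=2=a[slow] dup, fast++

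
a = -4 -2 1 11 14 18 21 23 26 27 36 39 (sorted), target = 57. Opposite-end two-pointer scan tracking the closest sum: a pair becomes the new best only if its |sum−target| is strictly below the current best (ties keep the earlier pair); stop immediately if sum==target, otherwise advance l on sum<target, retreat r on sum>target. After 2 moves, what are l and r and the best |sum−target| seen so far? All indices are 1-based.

l=3, r=12, best |Δ|=20

l=1 r=12: -4+39=35 d=22 *, l++
l=2 r=12: -2+39=37 d=20 *, l++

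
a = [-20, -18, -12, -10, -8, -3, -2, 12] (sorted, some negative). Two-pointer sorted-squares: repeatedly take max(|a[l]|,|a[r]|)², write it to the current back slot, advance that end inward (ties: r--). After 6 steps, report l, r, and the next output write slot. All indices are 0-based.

l=0 r=7: |-20|>|12| out[7]=400, l++
l=1 r=7: |-18|>|12| out[6]=324, l++
l=2 r=7: |-12|<=|12| out[5]=144, r--
l=2 r=6: |-12|>|-2| out[4]=144, l++
l=3 r=6: |-10|>|-2| out[3]=100, l++
l=4 r=6: |-8|>|-2| out[2]=64, l++

l=5, r=6, next write slot=1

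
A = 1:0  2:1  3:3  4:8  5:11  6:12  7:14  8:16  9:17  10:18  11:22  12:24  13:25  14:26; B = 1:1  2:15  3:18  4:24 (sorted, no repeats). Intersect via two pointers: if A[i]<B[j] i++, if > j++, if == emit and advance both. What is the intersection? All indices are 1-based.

intersection = [1, 18, 24]

[i=1,j=1] 0<1 → i++
[i=2,j=1] 1==1 emit → i++,j++
[i=3,j=2] 3<15 → i++
[i=4,j=2] 8<15 → i++
[i=5,j=2] 11<15 → i++
[i=6,j=2] 12<15 → i++
[i=7,j=2] 14<15 → i++
[i=8,j=2] 16>15 → j++
[i=8,j=3] 16<18 → i++
[i=9,j=3] 17<18 → i++
[i=10,j=3] 18==18 emit → i++,j++
[i=11,j=4] 22<24 → i++
[i=12,j=4] 24==24 emit → i++,j++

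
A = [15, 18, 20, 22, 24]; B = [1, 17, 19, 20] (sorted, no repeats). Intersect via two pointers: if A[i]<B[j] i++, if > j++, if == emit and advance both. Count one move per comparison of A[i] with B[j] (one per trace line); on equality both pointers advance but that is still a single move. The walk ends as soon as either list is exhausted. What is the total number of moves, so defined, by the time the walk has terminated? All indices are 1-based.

6 moves

i=1 j=1: 15>1, j++
i=1 j=2: 15<17, i++
i=2 j=2: 18>17, j++
i=2 j=3: 18<19, i++
i=3 j=3: 20>19, j++
i=3 j=4: 20==20 emit, i++,j++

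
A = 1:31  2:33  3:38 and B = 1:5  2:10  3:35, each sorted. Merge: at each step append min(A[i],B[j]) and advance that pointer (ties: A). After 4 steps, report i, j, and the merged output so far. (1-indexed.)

i=1 j=1: A[i]=31>B[j]=5 take 5, j++
i=1 j=2: A[i]=31>B[j]=10 take 10, j++
i=1 j=3: A[i]=31<=B[j]=35 take 31, i++
i=2 j=3: A[i]=33<=B[j]=35 take 33, i++

i=3, j=3, merged so far=[5, 10, 31, 33]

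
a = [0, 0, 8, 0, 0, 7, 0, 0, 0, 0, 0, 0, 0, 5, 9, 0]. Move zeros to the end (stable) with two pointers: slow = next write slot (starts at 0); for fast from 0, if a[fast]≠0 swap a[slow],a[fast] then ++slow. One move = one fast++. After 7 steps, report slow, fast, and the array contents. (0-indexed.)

slow=2, fast=7, a=[8, 7, 0, 0, 0, 0, 0, 0, 0, 0, 0, 0, 0, 5, 9, 0]

(s=0,f=0) a[fast]=0 → fast++
(s=0,f=1) a[fast]=0 → fast++
(s=0,f=2) a[fast]=8≠0 swap→a[0]=8 → slow++,fast++
(s=1,f=3) a[fast]=0 → fast++
(s=1,f=4) a[fast]=0 → fast++
(s=1,f=5) a[fast]=7≠0 swap→a[1]=7 → slow++,fast++
(s=2,f=6) a[fast]=0 → fast++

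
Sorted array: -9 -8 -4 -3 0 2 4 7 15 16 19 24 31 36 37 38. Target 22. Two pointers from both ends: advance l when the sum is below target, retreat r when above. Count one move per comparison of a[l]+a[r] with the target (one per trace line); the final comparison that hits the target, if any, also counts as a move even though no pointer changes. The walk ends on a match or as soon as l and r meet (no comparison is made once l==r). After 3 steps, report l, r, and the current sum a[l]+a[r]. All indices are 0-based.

l=0 r=15: -9+38=29 >22, r--
l=0 r=14: -9+37=28 >22, r--
l=0 r=13: -9+36=27 >22, r--

l=0, r=12, sum=22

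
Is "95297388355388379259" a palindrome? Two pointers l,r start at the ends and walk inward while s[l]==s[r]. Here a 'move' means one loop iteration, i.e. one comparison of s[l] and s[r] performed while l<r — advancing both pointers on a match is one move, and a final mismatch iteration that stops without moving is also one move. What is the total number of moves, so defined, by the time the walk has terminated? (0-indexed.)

l=0 r=19: '9'=='9', l++,r--
l=1 r=18: '5'=='5', l++,r--
l=2 r=17: '2'=='2', l++,r--
l=3 r=16: '9'=='9', l++,r--
l=4 r=15: '7'=='7', l++,r--
l=5 r=14: '3'=='3', l++,r--
l=6 r=13: '8'=='8', l++,r--
l=7 r=12: '8'=='8', l++,r--
l=8 r=11: '3'=='3', l++,r--
l=9 r=10: '5'=='5', l++,r--

10 moves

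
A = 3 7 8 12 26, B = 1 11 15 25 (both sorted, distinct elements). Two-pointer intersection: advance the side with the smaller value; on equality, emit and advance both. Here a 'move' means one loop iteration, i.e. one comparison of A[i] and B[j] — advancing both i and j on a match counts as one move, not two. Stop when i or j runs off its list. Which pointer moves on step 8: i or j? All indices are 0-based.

j

i=0 j=0: 3>1, j++
i=0 j=1: 3<11, i++
i=1 j=1: 7<11, i++
i=2 j=1: 8<11, i++
i=3 j=1: 12>11, j++
i=3 j=2: 12<15, i++
i=4 j=2: 26>15, j++
i=4 j=3: 26>25, j++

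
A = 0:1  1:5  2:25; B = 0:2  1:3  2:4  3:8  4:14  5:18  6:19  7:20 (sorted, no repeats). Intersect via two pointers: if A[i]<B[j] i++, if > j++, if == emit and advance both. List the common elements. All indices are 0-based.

[i=0,j=0] 1<2 → i++
[i=1,j=0] 5>2 → j++
[i=1,j=1] 5>3 → j++
[i=1,j=2] 5>4 → j++
[i=1,j=3] 5<8 → i++
[i=2,j=3] 25>8 → j++
[i=2,j=4] 25>14 → j++
[i=2,j=5] 25>18 → j++
[i=2,j=6] 25>19 → j++
[i=2,j=7] 25>20 → j++

intersection = []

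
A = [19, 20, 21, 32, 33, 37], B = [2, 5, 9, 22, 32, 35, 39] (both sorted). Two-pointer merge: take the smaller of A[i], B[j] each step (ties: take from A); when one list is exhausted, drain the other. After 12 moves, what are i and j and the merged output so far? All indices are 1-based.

i=7, j=7, merged so far=[2, 5, 9, 19, 20, 21, 22, 32, 32, 33, 35, 37]

i=1 j=1: A[i]=19>B[j]=2 take 2, j++
i=1 j=2: A[i]=19>B[j]=5 take 5, j++
i=1 j=3: A[i]=19>B[j]=9 take 9, j++
i=1 j=4: A[i]=19<=B[j]=22 take 19, i++
i=2 j=4: A[i]=20<=B[j]=22 take 20, i++
i=3 j=4: A[i]=21<=B[j]=22 take 21, i++
i=4 j=4: A[i]=32>B[j]=22 take 22, j++
i=4 j=5: A[i]=32<=B[j]=32 take 32, i++
i=5 j=5: A[i]=33>B[j]=32 take 32, j++
i=5 j=6: A[i]=33<=B[j]=35 take 33, i++
i=6 j=6: A[i]=37>B[j]=35 take 35, j++
i=6 j=7: A[i]=37<=B[j]=39 take 37, i++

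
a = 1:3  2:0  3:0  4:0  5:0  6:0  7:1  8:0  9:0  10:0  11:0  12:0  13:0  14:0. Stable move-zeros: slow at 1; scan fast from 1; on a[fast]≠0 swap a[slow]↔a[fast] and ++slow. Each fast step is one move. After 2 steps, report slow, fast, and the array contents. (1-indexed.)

(s=1,f=1) a[fast]=3≠0 swap→a[1]=3 → slow++,fast++
(s=2,f=2) a[fast]=0 → fast++

slow=2, fast=3, a=[3, 0, 0, 0, 0, 0, 1, 0, 0, 0, 0, 0, 0, 0]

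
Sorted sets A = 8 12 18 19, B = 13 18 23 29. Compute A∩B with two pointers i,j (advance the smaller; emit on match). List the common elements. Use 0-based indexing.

intersection = [18]

i=0 j=0: 8<13, i++
i=1 j=0: 12<13, i++
i=2 j=0: 18>13, j++
i=2 j=1: 18==18 emit, i++,j++
i=3 j=2: 19<23, i++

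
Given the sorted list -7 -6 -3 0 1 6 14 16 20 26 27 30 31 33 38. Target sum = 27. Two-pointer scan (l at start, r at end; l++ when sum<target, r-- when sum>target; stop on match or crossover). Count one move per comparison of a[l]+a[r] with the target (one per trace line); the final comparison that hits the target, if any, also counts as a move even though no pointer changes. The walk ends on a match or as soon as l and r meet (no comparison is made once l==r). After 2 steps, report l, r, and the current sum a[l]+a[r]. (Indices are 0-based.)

l=1, r=13, sum=27

l=0 r=14: -7+38=31 >27, r--
l=0 r=13: -7+33=26 <27, l++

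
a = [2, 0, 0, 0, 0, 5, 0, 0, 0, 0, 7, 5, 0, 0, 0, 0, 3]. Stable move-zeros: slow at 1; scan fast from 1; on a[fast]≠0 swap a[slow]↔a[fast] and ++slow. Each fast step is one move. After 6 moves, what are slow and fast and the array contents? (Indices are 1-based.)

slow=1 fast=1: a[fast]=2≠0 swap→a[1]=2, slow++,fast++
slow=2 fast=2: a[fast]=0, fast++
slow=2 fast=3: a[fast]=0, fast++
slow=2 fast=4: a[fast]=0, fast++
slow=2 fast=5: a[fast]=0, fast++
slow=2 fast=6: a[fast]=5≠0 swap→a[2]=5, slow++,fast++

slow=3, fast=7, a=[2, 5, 0, 0, 0, 0, 0, 0, 0, 0, 7, 5, 0, 0, 0, 0, 3]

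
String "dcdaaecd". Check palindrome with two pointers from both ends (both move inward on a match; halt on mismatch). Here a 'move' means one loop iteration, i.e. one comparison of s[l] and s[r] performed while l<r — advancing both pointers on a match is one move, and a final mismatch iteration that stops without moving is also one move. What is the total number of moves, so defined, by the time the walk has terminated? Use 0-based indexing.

3 moves

l=0 r=7: 'd'=='d', l++,r--
l=1 r=6: 'c'=='c', l++,r--
l=2 r=5: 'd'!='e', stop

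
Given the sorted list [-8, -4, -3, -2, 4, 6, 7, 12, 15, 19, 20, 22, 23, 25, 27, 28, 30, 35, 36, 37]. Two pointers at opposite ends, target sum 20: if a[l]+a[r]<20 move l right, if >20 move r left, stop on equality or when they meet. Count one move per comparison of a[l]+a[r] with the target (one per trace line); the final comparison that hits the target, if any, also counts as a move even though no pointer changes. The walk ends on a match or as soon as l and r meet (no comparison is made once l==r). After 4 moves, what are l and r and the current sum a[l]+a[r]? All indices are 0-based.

l=0 r=19: -8+37=29 >20, r--
l=0 r=18: -8+36=28 >20, r--
l=0 r=17: -8+35=27 >20, r--
l=0 r=16: -8+30=22 >20, r--

l=0, r=15, sum=20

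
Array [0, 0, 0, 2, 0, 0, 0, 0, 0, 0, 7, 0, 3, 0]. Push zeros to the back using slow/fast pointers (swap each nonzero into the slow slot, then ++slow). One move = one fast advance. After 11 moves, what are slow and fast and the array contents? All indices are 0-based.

(s=0,f=0) a[fast]=0 → fast++
(s=0,f=1) a[fast]=0 → fast++
(s=0,f=2) a[fast]=0 → fast++
(s=0,f=3) a[fast]=2≠0 swap→a[0]=2 → slow++,fast++
(s=1,f=4) a[fast]=0 → fast++
(s=1,f=5) a[fast]=0 → fast++
(s=1,f=6) a[fast]=0 → fast++
(s=1,f=7) a[fast]=0 → fast++
(s=1,f=8) a[fast]=0 → fast++
(s=1,f=9) a[fast]=0 → fast++
(s=1,f=10) a[fast]=7≠0 swap→a[1]=7 → slow++,fast++

slow=2, fast=11, a=[2, 7, 0, 0, 0, 0, 0, 0, 0, 0, 0, 0, 3, 0]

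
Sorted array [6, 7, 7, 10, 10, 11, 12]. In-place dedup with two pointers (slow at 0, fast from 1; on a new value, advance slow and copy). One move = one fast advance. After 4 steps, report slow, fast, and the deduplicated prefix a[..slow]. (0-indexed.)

slow=2, fast=5, prefix=[6, 7, 10]

slow=0 fast=1: a[fast]=7≠a[slow]=6 write a[1]=7, slow++,fast++
slow=1 fast=2: a[fast]=7=a[slow] dup, fast++
slow=1 fast=3: a[fast]=10≠a[slow]=7 write a[2]=10, slow++,fast++
slow=2 fast=4: a[fast]=10=a[slow] dup, fast++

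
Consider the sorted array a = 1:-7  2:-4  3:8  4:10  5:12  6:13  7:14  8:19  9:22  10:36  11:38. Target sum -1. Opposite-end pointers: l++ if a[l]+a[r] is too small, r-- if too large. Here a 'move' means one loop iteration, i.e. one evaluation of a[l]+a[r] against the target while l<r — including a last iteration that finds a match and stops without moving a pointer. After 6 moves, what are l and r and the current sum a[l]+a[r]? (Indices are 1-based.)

[1,11] -7+38=31 >-1 → r--
[1,10] -7+36=29 >-1 → r--
[1,9] -7+22=15 >-1 → r--
[1,8] -7+19=12 >-1 → r--
[1,7] -7+14=7 >-1 → r--
[1,6] -7+13=6 >-1 → r--

l=1, r=5, sum=5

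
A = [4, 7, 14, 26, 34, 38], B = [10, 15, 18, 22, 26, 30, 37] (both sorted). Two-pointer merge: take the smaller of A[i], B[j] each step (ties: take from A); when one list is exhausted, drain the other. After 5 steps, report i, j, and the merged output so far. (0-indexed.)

[i=0,j=0] A[i]=4<=B[j]=10 take 4 → i++
[i=1,j=0] A[i]=7<=B[j]=10 take 7 → i++
[i=2,j=0] A[i]=14>B[j]=10 take 10 → j++
[i=2,j=1] A[i]=14<=B[j]=15 take 14 → i++
[i=3,j=1] A[i]=26>B[j]=15 take 15 → j++

i=3, j=2, merged so far=[4, 7, 10, 14, 15]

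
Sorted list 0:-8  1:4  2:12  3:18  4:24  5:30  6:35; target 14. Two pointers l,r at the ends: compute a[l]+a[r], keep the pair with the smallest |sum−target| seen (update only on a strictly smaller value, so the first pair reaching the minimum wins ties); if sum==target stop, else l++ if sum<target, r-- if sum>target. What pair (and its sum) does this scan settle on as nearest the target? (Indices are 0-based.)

l=0 r=6: -8+35=27 d=13 *, r--
l=0 r=5: -8+30=22 d=8 *, r--
l=0 r=4: -8+24=16 d=2 *, r--
l=0 r=3: -8+18=10 d=4, l++
l=1 r=3: 4+18=22 d=8, r--
l=1 r=2: 4+12=16 d=2, r--

pair (-8, 24) with sum 16 (|Δ|=2)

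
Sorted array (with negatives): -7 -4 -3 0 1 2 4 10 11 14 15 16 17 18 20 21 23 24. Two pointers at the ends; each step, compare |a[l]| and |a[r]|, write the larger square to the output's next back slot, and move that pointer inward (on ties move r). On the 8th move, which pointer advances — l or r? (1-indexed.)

[1,18] |-7|<=|24| out[18]=576 → r--
[1,17] |-7|<=|23| out[17]=529 → r--
[1,16] |-7|<=|21| out[16]=441 → r--
[1,15] |-7|<=|20| out[15]=400 → r--
[1,14] |-7|<=|18| out[14]=324 → r--
[1,13] |-7|<=|17| out[13]=289 → r--
[1,12] |-7|<=|16| out[12]=256 → r--
[1,11] |-7|<=|15| out[11]=225 → r--

r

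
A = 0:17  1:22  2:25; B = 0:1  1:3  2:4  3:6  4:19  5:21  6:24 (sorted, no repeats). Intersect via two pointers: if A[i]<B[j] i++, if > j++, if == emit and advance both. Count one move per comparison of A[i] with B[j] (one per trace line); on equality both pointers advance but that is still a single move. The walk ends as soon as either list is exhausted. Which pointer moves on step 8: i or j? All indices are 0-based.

i=0 j=0: 17>1, j++
i=0 j=1: 17>3, j++
i=0 j=2: 17>4, j++
i=0 j=3: 17>6, j++
i=0 j=4: 17<19, i++
i=1 j=4: 22>19, j++
i=1 j=5: 22>21, j++
i=1 j=6: 22<24, i++

i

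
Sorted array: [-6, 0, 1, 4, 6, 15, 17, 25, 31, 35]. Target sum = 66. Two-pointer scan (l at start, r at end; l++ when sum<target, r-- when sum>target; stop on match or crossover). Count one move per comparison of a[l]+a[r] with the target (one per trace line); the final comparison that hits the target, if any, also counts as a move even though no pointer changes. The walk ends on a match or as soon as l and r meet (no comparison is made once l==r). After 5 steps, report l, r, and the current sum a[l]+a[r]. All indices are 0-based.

[0,9] -6+35=29 <66 → l++
[1,9] 0+35=35 <66 → l++
[2,9] 1+35=36 <66 → l++
[3,9] 4+35=39 <66 → l++
[4,9] 6+35=41 <66 → l++

l=5, r=9, sum=50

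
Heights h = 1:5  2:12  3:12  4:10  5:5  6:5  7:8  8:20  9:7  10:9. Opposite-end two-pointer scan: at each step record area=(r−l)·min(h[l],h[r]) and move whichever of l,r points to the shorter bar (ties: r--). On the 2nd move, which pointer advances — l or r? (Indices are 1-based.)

r

[1,10] min(5,9)*9=45 best=45 * → l++
[2,10] min(12,9)*8=72 best=72 * → r--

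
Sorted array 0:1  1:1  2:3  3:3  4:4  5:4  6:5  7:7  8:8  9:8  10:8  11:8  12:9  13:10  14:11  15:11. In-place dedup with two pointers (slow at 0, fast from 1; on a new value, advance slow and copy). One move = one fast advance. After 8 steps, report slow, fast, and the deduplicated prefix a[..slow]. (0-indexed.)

slow=0 fast=1: a[fast]=1=a[slow] dup, fast++
slow=0 fast=2: a[fast]=3≠a[slow]=1 write a[1]=3, slow++,fast++
slow=1 fast=3: a[fast]=3=a[slow] dup, fast++
slow=1 fast=4: a[fast]=4≠a[slow]=3 write a[2]=4, slow++,fast++
slow=2 fast=5: a[fast]=4=a[slow] dup, fast++
slow=2 fast=6: a[fast]=5≠a[slow]=4 write a[3]=5, slow++,fast++
slow=3 fast=7: a[fast]=7≠a[slow]=5 write a[4]=7, slow++,fast++
slow=4 fast=8: a[fast]=8≠a[slow]=7 write a[5]=8, slow++,fast++

slow=5, fast=9, prefix=[1, 3, 4, 5, 7, 8]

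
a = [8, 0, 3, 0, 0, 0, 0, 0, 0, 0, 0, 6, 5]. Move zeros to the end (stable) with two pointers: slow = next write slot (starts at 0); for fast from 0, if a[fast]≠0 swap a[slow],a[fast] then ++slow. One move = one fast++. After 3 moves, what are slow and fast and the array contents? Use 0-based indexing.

(s=0,f=0) a[fast]=8≠0 swap→a[0]=8 → slow++,fast++
(s=1,f=1) a[fast]=0 → fast++
(s=1,f=2) a[fast]=3≠0 swap→a[1]=3 → slow++,fast++

slow=2, fast=3, a=[8, 3, 0, 0, 0, 0, 0, 0, 0, 0, 0, 6, 5]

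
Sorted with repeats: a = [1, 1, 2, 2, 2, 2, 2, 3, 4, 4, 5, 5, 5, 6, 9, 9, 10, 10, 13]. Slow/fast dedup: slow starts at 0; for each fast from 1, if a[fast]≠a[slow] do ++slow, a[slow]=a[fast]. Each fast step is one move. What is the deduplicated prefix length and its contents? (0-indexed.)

slow=0 fast=1: a[fast]=1=a[slow] dup, fast++
slow=0 fast=2: a[fast]=2≠a[slow]=1 write a[1]=2, slow++,fast++
slow=1 fast=3: a[fast]=2=a[slow] dup, fast++
slow=1 fast=4: a[fast]=2=a[slow] dup, fast++
slow=1 fast=5: a[fast]=2=a[slow] dup, fast++
slow=1 fast=6: a[fast]=2=a[slow] dup, fast++
slow=1 fast=7: a[fast]=3≠a[slow]=2 write a[2]=3, slow++,fast++
slow=2 fast=8: a[fast]=4≠a[slow]=3 write a[3]=4, slow++,fast++
slow=3 fast=9: a[fast]=4=a[slow] dup, fast++
slow=3 fast=10: a[fast]=5≠a[slow]=4 write a[4]=5, slow++,fast++
slow=4 fast=11: a[fast]=5=a[slow] dup, fast++
slow=4 fast=12: a[fast]=5=a[slow] dup, fast++
slow=4 fast=13: a[fast]=6≠a[slow]=5 write a[5]=6, slow++,fast++
slow=5 fast=14: a[fast]=9≠a[slow]=6 write a[6]=9, slow++,fast++
slow=6 fast=15: a[fast]=9=a[slow] dup, fast++
slow=6 fast=16: a[fast]=10≠a[slow]=9 write a[7]=10, slow++,fast++
slow=7 fast=17: a[fast]=10=a[slow] dup, fast++
slow=7 fast=18: a[fast]=13≠a[slow]=10 write a[8]=13, slow++,fast++

length 9; prefix = [1, 2, 3, 4, 5, 6, 9, 10, 13]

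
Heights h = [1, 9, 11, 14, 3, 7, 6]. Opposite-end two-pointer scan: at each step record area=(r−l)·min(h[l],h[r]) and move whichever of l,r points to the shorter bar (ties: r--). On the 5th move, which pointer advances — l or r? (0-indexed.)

l

l=0 r=6: min(1,6)*6=6 best=6 *, l++
l=1 r=6: min(9,6)*5=30 best=30 *, r--
l=1 r=5: min(9,7)*4=28 best=30, r--
l=1 r=4: min(9,3)*3=9 best=30, r--
l=1 r=3: min(9,14)*2=18 best=30, l++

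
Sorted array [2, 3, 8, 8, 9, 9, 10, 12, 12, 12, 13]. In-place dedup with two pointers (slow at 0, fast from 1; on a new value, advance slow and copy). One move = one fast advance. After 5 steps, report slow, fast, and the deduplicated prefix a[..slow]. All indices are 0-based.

slow=3, fast=6, prefix=[2, 3, 8, 9]

slow=0 fast=1: a[fast]=3≠a[slow]=2 write a[1]=3, slow++,fast++
slow=1 fast=2: a[fast]=8≠a[slow]=3 write a[2]=8, slow++,fast++
slow=2 fast=3: a[fast]=8=a[slow] dup, fast++
slow=2 fast=4: a[fast]=9≠a[slow]=8 write a[3]=9, slow++,fast++
slow=3 fast=5: a[fast]=9=a[slow] dup, fast++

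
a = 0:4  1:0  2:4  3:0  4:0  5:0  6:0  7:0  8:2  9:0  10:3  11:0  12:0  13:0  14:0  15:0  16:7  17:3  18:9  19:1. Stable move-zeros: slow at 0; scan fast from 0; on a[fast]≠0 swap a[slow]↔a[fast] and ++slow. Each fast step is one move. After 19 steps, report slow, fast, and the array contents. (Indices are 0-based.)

slow=7, fast=19, a=[4, 4, 2, 3, 7, 3, 9, 0, 0, 0, 0, 0, 0, 0, 0, 0, 0, 0, 0, 1]

(s=0,f=0) a[fast]=4≠0 swap→a[0]=4 → slow++,fast++
(s=1,f=1) a[fast]=0 → fast++
(s=1,f=2) a[fast]=4≠0 swap→a[1]=4 → slow++,fast++
(s=2,f=3) a[fast]=0 → fast++
(s=2,f=4) a[fast]=0 → fast++
(s=2,f=5) a[fast]=0 → fast++
(s=2,f=6) a[fast]=0 → fast++
(s=2,f=7) a[fast]=0 → fast++
(s=2,f=8) a[fast]=2≠0 swap→a[2]=2 → slow++,fast++
(s=3,f=9) a[fast]=0 → fast++
(s=3,f=10) a[fast]=3≠0 swap→a[3]=3 → slow++,fast++
(s=4,f=11) a[fast]=0 → fast++
(s=4,f=12) a[fast]=0 → fast++
(s=4,f=13) a[fast]=0 → fast++
(s=4,f=14) a[fast]=0 → fast++
(s=4,f=15) a[fast]=0 → fast++
(s=4,f=16) a[fast]=7≠0 swap→a[4]=7 → slow++,fast++
(s=5,f=17) a[fast]=3≠0 swap→a[5]=3 → slow++,fast++
(s=6,f=18) a[fast]=9≠0 swap→a[6]=9 → slow++,fast++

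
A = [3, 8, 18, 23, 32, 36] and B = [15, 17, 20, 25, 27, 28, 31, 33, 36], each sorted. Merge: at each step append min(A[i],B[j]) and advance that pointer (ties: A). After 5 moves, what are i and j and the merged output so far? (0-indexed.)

i=3, j=2, merged so far=[3, 8, 15, 17, 18]

[i=0,j=0] A[i]=3<=B[j]=15 take 3 → i++
[i=1,j=0] A[i]=8<=B[j]=15 take 8 → i++
[i=2,j=0] A[i]=18>B[j]=15 take 15 → j++
[i=2,j=1] A[i]=18>B[j]=17 take 17 → j++
[i=2,j=2] A[i]=18<=B[j]=20 take 18 → i++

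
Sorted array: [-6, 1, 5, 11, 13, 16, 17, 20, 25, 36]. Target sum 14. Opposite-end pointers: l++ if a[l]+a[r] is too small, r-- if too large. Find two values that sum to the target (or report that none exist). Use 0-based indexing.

[0,9] -6+36=30 >14 → r--
[0,8] -6+25=19 >14 → r--
[0,7] -6+20=14 → found

(-6, 20)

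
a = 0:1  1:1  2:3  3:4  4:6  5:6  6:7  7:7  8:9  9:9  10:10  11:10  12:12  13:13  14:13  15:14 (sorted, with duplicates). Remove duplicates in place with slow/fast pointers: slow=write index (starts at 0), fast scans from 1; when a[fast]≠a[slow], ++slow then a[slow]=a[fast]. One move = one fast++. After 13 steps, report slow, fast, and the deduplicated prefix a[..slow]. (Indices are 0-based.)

slow=8, fast=14, prefix=[1, 3, 4, 6, 7, 9, 10, 12, 13]

(s=0,f=1) a[fast]=1=a[slow] dup → fast++
(s=0,f=2) a[fast]=3≠a[slow]=1 write a[1]=3 → slow++,fast++
(s=1,f=3) a[fast]=4≠a[slow]=3 write a[2]=4 → slow++,fast++
(s=2,f=4) a[fast]=6≠a[slow]=4 write a[3]=6 → slow++,fast++
(s=3,f=5) a[fast]=6=a[slow] dup → fast++
(s=3,f=6) a[fast]=7≠a[slow]=6 write a[4]=7 → slow++,fast++
(s=4,f=7) a[fast]=7=a[slow] dup → fast++
(s=4,f=8) a[fast]=9≠a[slow]=7 write a[5]=9 → slow++,fast++
(s=5,f=9) a[fast]=9=a[slow] dup → fast++
(s=5,f=10) a[fast]=10≠a[slow]=9 write a[6]=10 → slow++,fast++
(s=6,f=11) a[fast]=10=a[slow] dup → fast++
(s=6,f=12) a[fast]=12≠a[slow]=10 write a[7]=12 → slow++,fast++
(s=7,f=13) a[fast]=13≠a[slow]=12 write a[8]=13 → slow++,fast++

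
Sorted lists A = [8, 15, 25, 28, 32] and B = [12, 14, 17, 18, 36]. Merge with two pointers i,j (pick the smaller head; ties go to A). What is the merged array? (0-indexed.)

i=0 j=0: A[i]=8<=B[j]=12 take 8, i++
i=1 j=0: A[i]=15>B[j]=12 take 12, j++
i=1 j=1: A[i]=15>B[j]=14 take 14, j++
i=1 j=2: A[i]=15<=B[j]=17 take 15, i++
i=2 j=2: A[i]=25>B[j]=17 take 17, j++
i=2 j=3: A[i]=25>B[j]=18 take 18, j++
i=2 j=4: A[i]=25<=B[j]=36 take 25, i++
i=3 j=4: A[i]=28<=B[j]=36 take 28, i++
i=4 j=4: A[i]=32<=B[j]=36 take 32, i++
i=5 j=4: A done, take B[j]=36, j++

[8, 12, 14, 15, 17, 18, 25, 28, 32, 36]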